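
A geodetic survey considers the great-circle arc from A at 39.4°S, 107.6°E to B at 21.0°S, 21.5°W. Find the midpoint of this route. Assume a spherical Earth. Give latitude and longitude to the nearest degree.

Write both endpoints as unit vectors p₁, p₂ with components (cos φ cos λ, cos φ sin λ, sin φ).
The central angle between the endpoints is δ = arccos(p₁·p₂) ≈ 1.800 rad (103.2°).
Interpolate at f = 1/2 with slerp weights a = sin((1−f)δ)/sin δ ≈ 0.805, b = sin(fδ)/sin δ ≈ 0.805.
p = a·p₁ + b·p₂ ≈ (0.511, 0.317, -0.799); φ = arcsin(p_z) ≈ -53.03°, λ = atan2(p_y, p_x) ≈ 31.85°.

≈ 53°S, 32°E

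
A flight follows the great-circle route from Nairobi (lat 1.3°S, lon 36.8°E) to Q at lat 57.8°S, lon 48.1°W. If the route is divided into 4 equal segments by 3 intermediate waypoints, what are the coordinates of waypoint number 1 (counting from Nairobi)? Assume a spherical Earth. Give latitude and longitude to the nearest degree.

≈ lat 19°S, lon 25°E

The haversine formula gives a central angle δ ≈ 1.504 rad (86.2°) between the endpoints.
Interpolate at f = 1/4 with slerp weights a = sin((1−f)δ)/sin δ ≈ 0.906, b = sin(fδ)/sin δ ≈ 0.368.
p = a·p₁ + b·p₂ ≈ (0.856, 0.396, -0.332); φ = arcsin(p_z) ≈ -19.39°, λ = atan2(p_y, p_x) ≈ 24.85°.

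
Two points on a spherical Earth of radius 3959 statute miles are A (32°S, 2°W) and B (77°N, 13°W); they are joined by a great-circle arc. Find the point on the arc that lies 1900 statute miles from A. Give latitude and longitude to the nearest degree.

Convert each endpoint to a unit vector on the sphere (x = cos φ cos λ, y = cos φ sin λ, z = sin φ).
The central angle between the endpoints is δ = arccos(p₁·p₂) ≈ 1.906 rad (109.2°). The total great-circle distance is δ·R ≈ 1.906 × 3959 ≈ 7546 mi, so the target fraction is f = 1900/7546 ≈ 0.252.
Interpolate at f ≈ 0.252 with slerp weights a = sin((1−f)δ)/sin δ ≈ 1.048, b = sin(fδ)/sin δ ≈ 0.489.
p = a·p₁ + b·p₂ ≈ (0.995, -0.056, -0.079); φ = arcsin(p_z) ≈ -4.53°, λ = atan2(p_y, p_x) ≈ -3.21°.

≈ (5°S, 3°W)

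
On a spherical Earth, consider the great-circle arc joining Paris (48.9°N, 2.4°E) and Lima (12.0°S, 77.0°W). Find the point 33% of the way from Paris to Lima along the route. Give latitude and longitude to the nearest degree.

Convert each endpoint to a unit vector on the sphere (x = cos φ cos λ, y = cos φ sin λ, z = sin φ).
The central angle between the endpoints is δ = arccos(p₁·p₂) ≈ 1.609 rad (92.2°).
Interpolate at f = 0.33 with slerp weights a = sin((1−f)δ)/sin δ ≈ 0.882, b = sin(fδ)/sin δ ≈ 0.507.
p = a·p₁ + b·p₂ ≈ (0.691, -0.459, 0.559); φ = arcsin(p_z) ≈ 33.99°, λ = atan2(p_y, p_x) ≈ -33.59°.

≈ 34°N, 34°W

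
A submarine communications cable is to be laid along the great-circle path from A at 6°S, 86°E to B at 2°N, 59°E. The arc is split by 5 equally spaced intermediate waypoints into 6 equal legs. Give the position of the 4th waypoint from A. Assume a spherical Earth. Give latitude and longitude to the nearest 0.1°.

≈ 0.7°S, 68.0°E

Convert each endpoint to a unit vector on the sphere (x = cos φ cos λ, y = cos φ sin λ, z = sin φ).
The central angle between the endpoints is δ = arccos(p₁·p₂) ≈ 0.491 rad (28.1°).
Interpolate at f = 4/6 with slerp weights a = sin((1−f)δ)/sin δ ≈ 0.346, b = sin(fδ)/sin δ ≈ 0.682.
p = a·p₁ + b·p₂ ≈ (0.375, 0.927, -0.012); φ = arcsin(p_z) ≈ -0.71°, λ = atan2(p_y, p_x) ≈ 67.98°.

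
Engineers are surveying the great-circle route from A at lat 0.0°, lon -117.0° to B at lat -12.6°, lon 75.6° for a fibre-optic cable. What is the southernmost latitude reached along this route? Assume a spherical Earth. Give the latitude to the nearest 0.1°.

≈ -45.7°

The great circle lies in the plane with unit normal n̂ = (p₁ × p₂)/|p₁ × p₂|.
Here n̂_z ≈ -0.698; the vertex latitude is φ_max = arccos|n̂_z| ≈ 45.7°.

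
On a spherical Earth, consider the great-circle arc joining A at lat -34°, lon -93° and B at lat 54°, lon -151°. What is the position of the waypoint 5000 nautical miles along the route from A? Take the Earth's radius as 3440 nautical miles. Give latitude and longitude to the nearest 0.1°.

From cos δ = sin φ₁ sin φ₂ + cos φ₁ cos φ₂ cos Δλ, the central angle is δ ≈ 1.766 rad (101.2°). The total great-circle distance is δ·R ≈ 1.766 × 3440 ≈ 6076 nmi, so the target fraction is f = 5000/6076 ≈ 0.823.
Interpolate at f ≈ 0.823 with slerp weights a = sin((1−f)δ)/sin δ ≈ 0.314, b = sin(fδ)/sin δ ≈ 1.012.
p = a·p₁ + b·p₂ ≈ (-0.534, -0.548, 0.644); φ = arcsin(p_z) ≈ 40.07°, λ = atan2(p_y, p_x) ≈ -134.26°.

≈ lat 40.1°, lon -134.3°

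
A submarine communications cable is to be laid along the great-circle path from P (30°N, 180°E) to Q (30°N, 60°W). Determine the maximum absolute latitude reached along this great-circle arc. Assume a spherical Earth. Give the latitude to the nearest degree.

The great circle lies in the plane with unit normal n̂ = (p₁ × p₂)/|p₁ × p₂|.
Here n̂_z ≈ +0.655; the vertex latitude is φ_max = arccos|n̂_z| ≈ 49.1°.

≈ 49°N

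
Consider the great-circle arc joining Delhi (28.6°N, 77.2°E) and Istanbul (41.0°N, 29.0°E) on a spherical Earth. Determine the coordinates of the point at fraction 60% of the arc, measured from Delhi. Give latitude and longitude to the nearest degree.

≈ 38°N, 50°E

Convert each endpoint to a unit vector on the sphere (x = cos φ cos λ, y = cos φ sin λ, z = sin φ).
The central angle between the endpoints is δ = arccos(p₁·p₂) ≈ 0.714 rad (40.9°).
Interpolate at f = 0.60 with slerp weights a = sin((1−f)δ)/sin δ ≈ 0.430, b = sin(fδ)/sin δ ≈ 0.634.
p = a·p₁ + b·p₂ ≈ (0.502, 0.600, 0.622); φ = arcsin(p_z) ≈ 38.47°, λ = atan2(p_y, p_x) ≈ 50.08°.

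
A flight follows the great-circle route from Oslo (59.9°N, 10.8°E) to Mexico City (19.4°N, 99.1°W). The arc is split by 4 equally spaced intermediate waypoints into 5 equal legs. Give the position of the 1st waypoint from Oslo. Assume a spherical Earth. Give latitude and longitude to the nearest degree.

≈ (63°N, 24°W)

Convert each endpoint to a unit vector on the sphere (x = cos φ cos λ, y = cos φ sin λ, z = sin φ).
The central angle between the endpoints is δ = arccos(p₁·p₂) ≈ 1.444 rad (82.7°).
Interpolate at f = 1/5 with slerp weights a = sin((1−f)δ)/sin δ ≈ 0.922, b = sin(fδ)/sin δ ≈ 0.287.
p = a·p₁ + b·p₂ ≈ (0.412, -0.181, 0.893); φ = arcsin(p_z) ≈ 63.29°, λ = atan2(p_y, p_x) ≈ -23.71°.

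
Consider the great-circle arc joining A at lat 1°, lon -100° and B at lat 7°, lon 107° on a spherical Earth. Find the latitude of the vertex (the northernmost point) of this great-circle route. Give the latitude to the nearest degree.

≈ 17°

The great circle lies in the plane with unit normal n̂ = (p₁ × p₂)/|p₁ × p₂|.
Here n̂_z ≈ -0.956; the vertex latitude is φ_max = arccos|n̂_z| ≈ 17.0°.
Check via Clairaut: cos φ_max = |cos φ₁| · sin C = cos(1.0°)·sin(73.1°) ≈ 0.956, again giving ≈ 17.0°.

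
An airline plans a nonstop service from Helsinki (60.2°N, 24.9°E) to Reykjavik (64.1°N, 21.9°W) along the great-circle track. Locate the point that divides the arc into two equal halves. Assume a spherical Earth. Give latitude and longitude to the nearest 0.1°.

Convert each endpoint to a unit vector on the sphere (x = cos φ cos λ, y = cos φ sin λ, z = sin φ).
The central angle between the endpoints is δ = arccos(p₁·p₂) ≈ 0.379 rad (21.7°).
Interpolate at f = 1/2 with slerp weights a = sin((1−f)δ)/sin δ ≈ 0.509, b = sin(fδ)/sin δ ≈ 0.509.
p = a·p₁ + b·p₂ ≈ (0.436, 0.024, 0.900); φ = arcsin(p_z) ≈ 64.12°, λ = atan2(p_y, p_x) ≈ 3.10°.

≈ 64.1°N, 3.1°E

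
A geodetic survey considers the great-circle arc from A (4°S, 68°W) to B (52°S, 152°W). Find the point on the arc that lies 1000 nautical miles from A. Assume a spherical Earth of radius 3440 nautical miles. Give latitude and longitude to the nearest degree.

Write both endpoints as unit vectors p₁, p₂ with components (cos φ cos λ, cos φ sin λ, sin φ).
The central angle between the endpoints is δ = arccos(p₁·p₂) ≈ 1.451 rad (83.2°). The total great-circle distance is δ·R ≈ 1.451 × 3440 ≈ 4993 nmi, so the target fraction is f = 1000/4993 ≈ 0.200.
Interpolate at f ≈ 0.200 with slerp weights a = sin((1−f)δ)/sin δ ≈ 0.924, b = sin(fδ)/sin δ ≈ 0.289.
p = a·p₁ + b·p₂ ≈ (0.188, -0.938, -0.292); φ = arcsin(p_z) ≈ -16.97°, λ = atan2(p_y, p_x) ≈ -78.65°.

≈ (17°S, 79°W)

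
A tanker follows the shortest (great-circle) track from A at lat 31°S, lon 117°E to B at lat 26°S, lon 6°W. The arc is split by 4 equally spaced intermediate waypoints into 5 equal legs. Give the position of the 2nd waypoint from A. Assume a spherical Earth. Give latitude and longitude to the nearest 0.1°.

≈ lat 48.4°S, lon 68.3°E

Write both endpoints as unit vectors p₁, p₂ with components (cos φ cos λ, cos φ sin λ, sin φ).
The central angle between the endpoints is δ = arccos(p₁·p₂) ≈ 1.766 rad (101.2°).
Interpolate at f = 2/5 with slerp weights a = sin((1−f)δ)/sin δ ≈ 0.889, b = sin(fδ)/sin δ ≈ 0.662.
p = a·p₁ + b·p₂ ≈ (0.245, 0.617, -0.748); φ = arcsin(p_z) ≈ -48.41°, λ = atan2(p_y, p_x) ≈ 68.30°.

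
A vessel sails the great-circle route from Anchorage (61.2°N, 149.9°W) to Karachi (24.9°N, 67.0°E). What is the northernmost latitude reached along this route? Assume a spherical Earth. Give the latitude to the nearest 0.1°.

The great circle lies in the plane with unit normal n̂ = (p₁ × p₂)/|p₁ × p₂|.
Here n̂_z ≈ -0.262; the vertex latitude is φ_max = arccos|n̂_z| ≈ 74.8°.
Check via Clairaut: cos φ_max = |cos φ₁| · sin C = cos(61.2°)·sin(33.0°) ≈ 0.262, again giving ≈ 74.8°.

≈ 74.8°N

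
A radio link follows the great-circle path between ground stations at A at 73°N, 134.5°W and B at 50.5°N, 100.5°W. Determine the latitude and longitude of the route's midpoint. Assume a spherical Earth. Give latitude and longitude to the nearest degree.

Convert each endpoint to a unit vector on the sphere (x = cos φ cos λ, y = cos φ sin λ, z = sin φ).
The central angle between the endpoints is δ = arccos(p₁·p₂) ≈ 0.469 rad (26.9°).
Interpolate at f = 1/2 with slerp weights a = sin((1−f)δ)/sin δ ≈ 0.514, b = sin(fδ)/sin δ ≈ 0.514.
p = a·p₁ + b·p₂ ≈ (-0.165, -0.429, 0.888); φ = arcsin(p_z) ≈ 62.66°, λ = atan2(p_y, p_x) ≈ -111.04°.

≈ 63°N, 111°W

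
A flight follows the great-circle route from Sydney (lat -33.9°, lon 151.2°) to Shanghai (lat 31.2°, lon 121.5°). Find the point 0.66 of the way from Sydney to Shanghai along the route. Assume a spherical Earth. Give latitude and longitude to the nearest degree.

≈ lat 9°, lon 132°

Convert each endpoint to a unit vector on the sphere (x = cos φ cos λ, y = cos φ sin λ, z = sin φ).
The central angle between the endpoints is δ = arccos(p₁·p₂) ≈ 1.237 rad (70.9°).
Interpolate at f = 0.66 with slerp weights a = sin((1−f)δ)/sin δ ≈ 0.432, b = sin(fδ)/sin δ ≈ 0.771.
p = a·p₁ + b·p₂ ≈ (-0.659, 0.735, 0.159); φ = arcsin(p_z) ≈ 9.12°, λ = atan2(p_y, p_x) ≈ 131.87°.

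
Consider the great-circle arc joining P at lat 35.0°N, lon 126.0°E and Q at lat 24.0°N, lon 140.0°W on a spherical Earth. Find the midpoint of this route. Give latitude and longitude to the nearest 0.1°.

Convert each endpoint to a unit vector on the sphere (x = cos φ cos λ, y = cos φ sin λ, z = sin φ).
The central angle between the endpoints is δ = arccos(p₁·p₂) ≈ 1.389 rad (79.6°).
Interpolate at f = 1/2 with slerp weights a = sin((1−f)δ)/sin δ ≈ 0.651, b = sin(fδ)/sin δ ≈ 0.651.
p = a·p₁ + b·p₂ ≈ (-0.769, 0.049, 0.638); φ = arcsin(p_z) ≈ 39.63°, λ = atan2(p_y, p_x) ≈ 176.34°.

≈ lat 39.6°N, lon 176.3°E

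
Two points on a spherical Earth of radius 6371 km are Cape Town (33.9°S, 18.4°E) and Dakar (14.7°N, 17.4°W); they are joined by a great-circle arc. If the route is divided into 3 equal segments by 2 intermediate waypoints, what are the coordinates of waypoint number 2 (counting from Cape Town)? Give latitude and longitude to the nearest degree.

≈ 2°S, 6°W

The haversine formula gives a central angle δ ≈ 1.036 rad (59.4°) between the endpoints.
Interpolate at f = 2/3 with slerp weights a = sin((1−f)δ)/sin δ ≈ 0.393, b = sin(fδ)/sin δ ≈ 0.740.
p = a·p₁ + b·p₂ ≈ (0.993, -0.111, -0.032); φ = arcsin(p_z) ≈ -1.81°, λ = atan2(p_y, p_x) ≈ -6.38°.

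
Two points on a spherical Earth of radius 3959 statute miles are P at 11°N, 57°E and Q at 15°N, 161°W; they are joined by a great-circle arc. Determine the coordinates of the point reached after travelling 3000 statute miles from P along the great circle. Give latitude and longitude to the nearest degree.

Write both endpoints as unit vectors p₁, p₂ with components (cos φ cos λ, cos φ sin λ, sin φ).
The central angle between the endpoints is δ = arccos(p₁·p₂) ≈ 2.343 rad (134.2°). The total great-circle distance is δ·R ≈ 2.343 × 3959 ≈ 9276 mi, so the target fraction is f = 3000/9276 ≈ 0.323.
Interpolate at f ≈ 0.323 with slerp weights a = sin((1−f)δ)/sin δ ≈ 1.396, b = sin(fδ)/sin δ ≈ 0.960.
p = a·p₁ + b·p₂ ≈ (-0.130, 0.847, 0.515); φ = arcsin(p_z) ≈ 30.98°, λ = atan2(p_y, p_x) ≈ 98.72°.

≈ 31°N, 99°E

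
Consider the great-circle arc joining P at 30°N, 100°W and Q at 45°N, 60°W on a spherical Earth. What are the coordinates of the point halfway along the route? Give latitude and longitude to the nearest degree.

≈ 39°N, 82°W

The haversine formula gives a central angle δ ≈ 0.605 rad (34.6°) between the endpoints.
Interpolate at f = 1/2 with slerp weights a = sin((1−f)δ)/sin δ ≈ 0.524, b = sin(fδ)/sin δ ≈ 0.524.
p = a·p₁ + b·p₂ ≈ (0.106, -0.767, 0.632); φ = arcsin(p_z) ≈ 39.22°, λ = atan2(p_y, p_x) ≈ -82.11°.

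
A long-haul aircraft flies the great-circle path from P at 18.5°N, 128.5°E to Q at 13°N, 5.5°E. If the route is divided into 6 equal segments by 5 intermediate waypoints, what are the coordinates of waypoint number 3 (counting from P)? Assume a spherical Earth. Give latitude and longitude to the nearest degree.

Convert each endpoint to a unit vector on the sphere (x = cos φ cos λ, y = cos φ sin λ, z = sin φ).
The central angle between the endpoints is δ = arccos(p₁·p₂) ≈ 2.017 rad (115.6°).
Interpolate at f = 3/6 with slerp weights a = sin((1−f)δ)/sin δ ≈ 0.938, b = sin(fδ)/sin δ ≈ 0.938.
p = a·p₁ + b·p₂ ≈ (0.356, 0.784, 0.509); φ = arcsin(p_z) ≈ 30.58°, λ = atan2(p_y, p_x) ≈ 65.57°.

≈ 31°N, 66°E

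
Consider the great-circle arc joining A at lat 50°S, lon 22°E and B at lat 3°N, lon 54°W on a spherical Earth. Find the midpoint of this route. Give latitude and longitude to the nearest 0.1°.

≈ lat 28.5°S, lon 25.6°W

Write both endpoints as unit vectors p₁, p₂ with components (cos φ cos λ, cos φ sin λ, sin φ).
The central angle between the endpoints is δ = arccos(p₁·p₂) ≈ 1.455 rad (83.4°).
Interpolate at f = 1/2 with slerp weights a = sin((1−f)δ)/sin δ ≈ 0.670, b = sin(fδ)/sin δ ≈ 0.670.
p = a·p₁ + b·p₂ ≈ (0.792, -0.380, -0.478); φ = arcsin(p_z) ≈ -28.55°, λ = atan2(p_y, p_x) ≈ -25.61°.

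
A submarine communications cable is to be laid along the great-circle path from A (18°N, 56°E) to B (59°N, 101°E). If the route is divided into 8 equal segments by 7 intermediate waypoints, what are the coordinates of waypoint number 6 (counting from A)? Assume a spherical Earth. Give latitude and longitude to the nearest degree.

≈ (51°N, 83°E)

From cos δ = sin φ₁ sin φ₂ + cos φ₁ cos φ₂ cos Δλ, the central angle is δ ≈ 0.913 rad (52.3°).
Interpolate at f = 6/8 with slerp weights a = sin((1−f)δ)/sin δ ≈ 0.286, b = sin(fδ)/sin δ ≈ 0.799.
p = a·p₁ + b·p₂ ≈ (0.074, 0.630, 0.773); φ = arcsin(p_z) ≈ 50.67°, λ = atan2(p_y, p_x) ≈ 83.34°.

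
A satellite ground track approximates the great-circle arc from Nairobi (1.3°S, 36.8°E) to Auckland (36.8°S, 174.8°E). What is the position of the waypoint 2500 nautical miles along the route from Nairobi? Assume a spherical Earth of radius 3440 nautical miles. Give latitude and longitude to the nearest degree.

≈ 31°S, 68°E

Convert each endpoint to a unit vector on the sphere (x = cos φ cos λ, y = cos φ sin λ, z = sin φ).
The central angle between the endpoints is δ = arccos(p₁·p₂) ≈ 2.191 rad (125.5°). The total great-circle distance is δ·R ≈ 2.191 × 3440 ≈ 7538 nmi, so the target fraction is f = 2500/7538 ≈ 0.332.
Interpolate at f ≈ 0.332 with slerp weights a = sin((1−f)δ)/sin δ ≈ 1.222, b = sin(fδ)/sin δ ≈ 0.817.
p = a·p₁ + b·p₂ ≈ (0.327, 0.791, -0.517); φ = arcsin(p_z) ≈ -31.12°, λ = atan2(p_y, p_x) ≈ 67.54°.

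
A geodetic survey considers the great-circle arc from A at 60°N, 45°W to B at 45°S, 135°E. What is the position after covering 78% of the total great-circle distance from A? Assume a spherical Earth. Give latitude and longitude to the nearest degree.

Write both endpoints as unit vectors p₁, p₂ with components (cos φ cos λ, cos φ sin λ, sin φ).
The central angle between the endpoints is δ = arccos(p₁·p₂) ≈ 2.880 rad (165.0°).
Interpolate at f = 0.78 with slerp weights a = sin((1−f)δ)/sin δ ≈ 2.287, b = sin(fδ)/sin δ ≈ 3.015.
p = a·p₁ + b·p₂ ≈ (-0.699, 0.699, -0.151); φ = arcsin(p_z) ≈ -8.70°, λ = atan2(p_y, p_x) ≈ 135.00°.

≈ 9°S, 135°E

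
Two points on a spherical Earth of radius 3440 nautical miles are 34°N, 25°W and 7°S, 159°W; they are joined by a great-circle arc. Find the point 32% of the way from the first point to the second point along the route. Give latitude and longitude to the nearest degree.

From cos δ = sin φ₁ sin φ₂ + cos φ₁ cos φ₂ cos Δλ, the central angle is δ ≈ 2.265 rad (129.8°).
Interpolate at f = 0.32 with slerp weights a = sin((1−f)δ)/sin δ ≈ 1.300, b = sin(fδ)/sin δ ≈ 0.863.
p = a·p₁ + b·p₂ ≈ (0.178, -0.762, 0.622); φ = arcsin(p_z) ≈ 38.47°, λ = atan2(p_y, p_x) ≈ -76.87°.

≈ 38°N, 77°W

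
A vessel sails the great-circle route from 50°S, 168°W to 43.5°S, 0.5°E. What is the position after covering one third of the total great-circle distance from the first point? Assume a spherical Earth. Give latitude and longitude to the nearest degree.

≈ 78°S, 149°W

From cos δ = sin φ₁ sin φ₂ + cos φ₁ cos φ₂ cos Δλ, the central angle is δ ≈ 1.500 rad (86.0°).
Interpolate at f = 1/3 with slerp weights a = sin((1−f)δ)/sin δ ≈ 0.844, b = sin(fδ)/sin δ ≈ 0.481.
p = a·p₁ + b·p₂ ≈ (-0.182, -0.110, -0.977); φ = arcsin(p_z) ≈ -77.74°, λ = atan2(p_y, p_x) ≈ -148.89°.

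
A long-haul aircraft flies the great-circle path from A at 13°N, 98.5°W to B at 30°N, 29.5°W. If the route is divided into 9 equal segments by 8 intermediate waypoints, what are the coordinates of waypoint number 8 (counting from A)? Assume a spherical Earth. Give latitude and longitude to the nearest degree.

≈ 30°N, 38°W

Convert each endpoint to a unit vector on the sphere (x = cos φ cos λ, y = cos φ sin λ, z = sin φ).
The central angle between the endpoints is δ = arccos(p₁·p₂) ≈ 1.143 rad (65.5°).
Interpolate at f = 8/9 with slerp weights a = sin((1−f)δ)/sin δ ≈ 0.139, b = sin(fδ)/sin δ ≈ 0.934.
p = a·p₁ + b·p₂ ≈ (0.684, -0.533, 0.498); φ = arcsin(p_z) ≈ 29.89°, λ = atan2(p_y, p_x) ≈ -37.90°.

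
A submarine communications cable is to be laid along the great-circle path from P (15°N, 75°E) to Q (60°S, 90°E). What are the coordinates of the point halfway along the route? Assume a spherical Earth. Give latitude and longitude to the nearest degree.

≈ (23°S, 80°E)

Write both endpoints as unit vectors p₁, p₂ with components (cos φ cos λ, cos φ sin λ, sin φ).
The central angle between the endpoints is δ = arccos(p₁·p₂) ≈ 1.326 rad (76.0°).
Interpolate at f = 1/2 with slerp weights a = sin((1−f)δ)/sin δ ≈ 0.634, b = sin(fδ)/sin δ ≈ 0.634.
p = a·p₁ + b·p₂ ≈ (0.159, 0.909, -0.385); φ = arcsin(p_z) ≈ -22.66°, λ = atan2(p_y, p_x) ≈ 80.10°.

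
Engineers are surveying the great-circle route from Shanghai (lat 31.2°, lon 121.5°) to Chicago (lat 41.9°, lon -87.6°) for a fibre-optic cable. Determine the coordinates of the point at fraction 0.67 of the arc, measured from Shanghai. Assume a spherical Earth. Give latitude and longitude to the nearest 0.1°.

Write both endpoints as unit vectors p₁, p₂ with components (cos φ cos λ, cos φ sin λ, sin φ).
The central angle between the endpoints is δ = arccos(p₁·p₂) ≈ 1.783 rad (102.1°).
Interpolate at f = 0.67 with slerp weights a = sin((1−f)δ)/sin δ ≈ 0.568, b = sin(fδ)/sin δ ≈ 0.951.
p = a·p₁ + b·p₂ ≈ (-0.224, -0.293, 0.929); φ = arcsin(p_z) ≈ 68.33°, λ = atan2(p_y, p_x) ≈ -127.36°.

≈ lat 68.3°, lon -127.4°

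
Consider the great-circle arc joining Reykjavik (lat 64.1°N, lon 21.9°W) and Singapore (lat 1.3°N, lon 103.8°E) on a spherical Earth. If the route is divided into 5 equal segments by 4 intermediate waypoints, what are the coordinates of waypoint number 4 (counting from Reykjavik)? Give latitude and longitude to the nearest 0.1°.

The haversine formula gives a central angle δ ≈ 1.807 rad (103.6°) between the endpoints.
Interpolate at f = 4/5 with slerp weights a = sin((1−f)δ)/sin δ ≈ 0.364, b = sin(fδ)/sin δ ≈ 1.021.
p = a·p₁ + b·p₂ ≈ (-0.096, 0.932, 0.350); φ = arcsin(p_z) ≈ 20.51°, λ = atan2(p_y, p_x) ≈ 95.88°.

≈ lat 20.5°N, lon 95.9°E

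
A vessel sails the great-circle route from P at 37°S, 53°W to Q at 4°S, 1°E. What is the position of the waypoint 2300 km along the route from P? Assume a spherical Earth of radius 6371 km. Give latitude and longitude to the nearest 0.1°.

The haversine formula gives a central angle δ ≈ 1.035 rad (59.3°) between the endpoints. The total great-circle distance is δ·R ≈ 1.035 × 6371 ≈ 6596 km, so the target fraction is f = 2300/6596 ≈ 0.349.
Interpolate at f ≈ 0.349 with slerp weights a = sin((1−f)δ)/sin δ ≈ 0.726, b = sin(fδ)/sin δ ≈ 0.411.
p = a·p₁ + b·p₂ ≈ (0.759, -0.456, -0.466); φ = arcsin(p_z) ≈ -27.75°, λ = atan2(p_y, p_x) ≈ -31.00°.

≈ 27.7°S, 31.0°W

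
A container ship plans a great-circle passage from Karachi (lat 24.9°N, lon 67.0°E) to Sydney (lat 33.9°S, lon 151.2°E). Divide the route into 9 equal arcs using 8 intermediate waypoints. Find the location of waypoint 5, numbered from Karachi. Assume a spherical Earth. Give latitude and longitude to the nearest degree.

≈ lat 10°S, lon 111°E

From cos δ = sin φ₁ sin φ₂ + cos φ₁ cos φ₂ cos Δλ, the central angle is δ ≈ 1.730 rad (99.1°).
Interpolate at f = 5/9 with slerp weights a = sin((1−f)δ)/sin δ ≈ 0.704, b = sin(fδ)/sin δ ≈ 0.830.
p = a·p₁ + b·p₂ ≈ (-0.354, 0.920, -0.167); φ = arcsin(p_z) ≈ -9.59°, λ = atan2(p_y, p_x) ≈ 111.06°.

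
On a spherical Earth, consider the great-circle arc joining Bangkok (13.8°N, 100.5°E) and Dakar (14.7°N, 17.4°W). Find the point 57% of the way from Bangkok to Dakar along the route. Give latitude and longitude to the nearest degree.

≈ (26°N, 33°E)

Convert each endpoint to a unit vector on the sphere (x = cos φ cos λ, y = cos φ sin λ, z = sin φ).
The central angle between the endpoints is δ = arccos(p₁·p₂) ≈ 1.960 rad (112.3°).
Interpolate at f = 0.57 with slerp weights a = sin((1−f)δ)/sin δ ≈ 0.807, b = sin(fδ)/sin δ ≈ 0.971.
p = a·p₁ + b·p₂ ≈ (0.754, 0.489, 0.439); φ = arcsin(p_z) ≈ 26.03°, λ = atan2(p_y, p_x) ≈ 32.99°.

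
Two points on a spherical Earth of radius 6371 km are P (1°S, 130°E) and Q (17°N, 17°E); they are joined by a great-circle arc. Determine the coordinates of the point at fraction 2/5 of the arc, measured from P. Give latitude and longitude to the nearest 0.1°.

Convert each endpoint to a unit vector on the sphere (x = cos φ cos λ, y = cos φ sin λ, z = sin φ).
The central angle between the endpoints is δ = arccos(p₁·p₂) ≈ 1.959 rad (112.3°).
Interpolate at f = 2/5 with slerp weights a = sin((1−f)δ)/sin δ ≈ 0.997, b = sin(fδ)/sin δ ≈ 0.763.
p = a·p₁ + b·p₂ ≈ (0.057, 0.977, 0.206); φ = arcsin(p_z) ≈ 11.86°, λ = atan2(p_y, p_x) ≈ 86.68°.

≈ (11.9°N, 86.7°E)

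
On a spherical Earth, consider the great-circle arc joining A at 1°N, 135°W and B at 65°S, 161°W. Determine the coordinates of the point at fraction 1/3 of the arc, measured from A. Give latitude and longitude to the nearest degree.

Convert each endpoint to a unit vector on the sphere (x = cos φ cos λ, y = cos φ sin λ, z = sin φ).
The central angle between the endpoints is δ = arccos(p₁·p₂) ≈ 1.198 rad (68.7°).
Interpolate at f = 1/3 with slerp weights a = sin((1−f)δ)/sin δ ≈ 0.769, b = sin(fδ)/sin δ ≈ 0.418.
p = a·p₁ + b·p₂ ≈ (-0.711, -0.601, -0.365); φ = arcsin(p_z) ≈ -21.41°, λ = atan2(p_y, p_x) ≈ -139.77°.

≈ 21°S, 140°W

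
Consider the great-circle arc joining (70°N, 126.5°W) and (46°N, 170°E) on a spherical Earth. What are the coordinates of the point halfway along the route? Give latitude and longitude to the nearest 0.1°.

≈ (61.5°N, 170.1°W)

The haversine formula gives a central angle δ ≈ 0.673 rad (38.6°) between the endpoints.
Interpolate at f = 1/2 with slerp weights a = sin((1−f)δ)/sin δ ≈ 0.530, b = sin(fδ)/sin δ ≈ 0.530.
p = a·p₁ + b·p₂ ≈ (-0.470, -0.082, 0.879); φ = arcsin(p_z) ≈ 61.50°, λ = atan2(p_y, p_x) ≈ -170.14°.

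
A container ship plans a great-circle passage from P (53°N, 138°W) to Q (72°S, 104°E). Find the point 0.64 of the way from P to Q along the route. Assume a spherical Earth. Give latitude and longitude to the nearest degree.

≈ (35°S, 177°W)

From cos δ = sin φ₁ sin φ₂ + cos φ₁ cos φ₂ cos Δλ, the central angle is δ ≈ 2.581 rad (147.9°).
Interpolate at f = 0.64 with slerp weights a = sin((1−f)δ)/sin δ ≈ 1.506, b = sin(fδ)/sin δ ≈ 1.874.
p = a·p₁ + b·p₂ ≈ (-0.814, -0.045, -0.579); φ = arcsin(p_z) ≈ -35.41°, λ = atan2(p_y, p_x) ≈ -176.86°.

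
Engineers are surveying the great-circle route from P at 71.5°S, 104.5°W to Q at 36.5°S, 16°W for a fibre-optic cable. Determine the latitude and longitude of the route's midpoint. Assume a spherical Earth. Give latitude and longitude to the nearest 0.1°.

≈ 60.5°S, 37.3°W

Convert each endpoint to a unit vector on the sphere (x = cos φ cos λ, y = cos φ sin λ, z = sin φ).
The central angle between the endpoints is δ = arccos(p₁·p₂) ≈ 0.963 rad (55.2°).
Interpolate at f = 1/2 with slerp weights a = sin((1−f)δ)/sin δ ≈ 0.564, b = sin(fδ)/sin δ ≈ 0.564.
p = a·p₁ + b·p₂ ≈ (0.391, -0.298, -0.871); φ = arcsin(p_z) ≈ -60.53°, λ = atan2(p_y, p_x) ≈ -37.33°.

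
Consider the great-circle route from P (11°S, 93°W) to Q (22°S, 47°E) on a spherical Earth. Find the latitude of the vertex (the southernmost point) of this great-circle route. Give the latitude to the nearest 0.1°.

≈ 41.4°S

The great circle lies in the plane with unit normal n̂ = (p₁ × p₂)/|p₁ × p₂|.
Here n̂_z ≈ +0.750; the vertex latitude is φ_max = arccos|n̂_z| ≈ 41.4°.
Check via Clairaut: cos φ_max = |cos φ₁| · sin C = cos(11.0°)·sin(130.2°) ≈ 0.750, again giving ≈ 41.4°.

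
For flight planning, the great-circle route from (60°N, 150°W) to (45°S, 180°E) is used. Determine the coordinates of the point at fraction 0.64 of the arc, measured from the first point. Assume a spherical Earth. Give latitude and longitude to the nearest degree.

The haversine formula gives a central angle δ ≈ 1.882 rad (107.8°) between the endpoints.
Interpolate at f = 0.64 with slerp weights a = sin((1−f)δ)/sin δ ≈ 0.658, b = sin(fδ)/sin δ ≈ 0.981.
p = a·p₁ + b·p₂ ≈ (-0.979, -0.165, -0.123); φ = arcsin(p_z) ≈ -7.08°, λ = atan2(p_y, p_x) ≈ -170.45°.

≈ (7°S, 170°W)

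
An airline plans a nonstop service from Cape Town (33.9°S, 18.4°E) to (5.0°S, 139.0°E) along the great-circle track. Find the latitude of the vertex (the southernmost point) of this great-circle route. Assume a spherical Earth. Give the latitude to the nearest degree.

≈ 40°S

The great circle lies in the plane with unit normal n̂ = (p₁ × p₂)/|p₁ × p₂|.
Here n̂_z ≈ +0.767; the vertex latitude is φ_max = arccos|n̂_z| ≈ 39.9°.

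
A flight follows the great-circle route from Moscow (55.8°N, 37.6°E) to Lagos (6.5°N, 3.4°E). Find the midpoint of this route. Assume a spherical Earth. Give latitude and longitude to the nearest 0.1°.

The haversine formula gives a central angle δ ≈ 0.982 rad (56.3°) between the endpoints.
Interpolate at f = 1/2 with slerp weights a = sin((1−f)δ)/sin δ ≈ 0.567, b = sin(fδ)/sin δ ≈ 0.567.
p = a·p₁ + b·p₂ ≈ (0.815, 0.228, 0.533); φ = arcsin(p_z) ≈ 32.21°, λ = atan2(p_y, p_x) ≈ 15.62°.

≈ 32.2°N, 15.6°E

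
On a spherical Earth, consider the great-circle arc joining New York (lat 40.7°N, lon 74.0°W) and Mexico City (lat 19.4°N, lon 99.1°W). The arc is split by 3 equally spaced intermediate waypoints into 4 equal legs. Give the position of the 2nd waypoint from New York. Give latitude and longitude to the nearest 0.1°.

≈ lat 30.6°N, lon 87.9°W

Convert each endpoint to a unit vector on the sphere (x = cos φ cos λ, y = cos φ sin λ, z = sin φ).
The central angle between the endpoints is δ = arccos(p₁·p₂) ≈ 0.527 rad (30.2°).
Interpolate at f = 2/4 with slerp weights a = sin((1−f)δ)/sin δ ≈ 0.518, b = sin(fδ)/sin δ ≈ 0.518.
p = a·p₁ + b·p₂ ≈ (0.031, -0.860, 0.510); φ = arcsin(p_z) ≈ 30.65°, λ = atan2(p_y, p_x) ≈ -87.94°.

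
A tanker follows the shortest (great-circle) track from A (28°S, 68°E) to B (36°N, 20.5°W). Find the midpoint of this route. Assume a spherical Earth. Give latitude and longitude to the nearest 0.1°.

≈ (5.6°N, 26.2°E)

From cos δ = sin φ₁ sin φ₂ + cos φ₁ cos φ₂ cos Δλ, the central angle is δ ≈ 1.831 rad (104.9°).
Interpolate at f = 1/2 with slerp weights a = sin((1−f)δ)/sin δ ≈ 0.820, b = sin(fδ)/sin δ ≈ 0.820.
p = a·p₁ + b·p₂ ≈ (0.893, 0.439, 0.097); φ = arcsin(p_z) ≈ 5.57°, λ = atan2(p_y, p_x) ≈ 26.19°.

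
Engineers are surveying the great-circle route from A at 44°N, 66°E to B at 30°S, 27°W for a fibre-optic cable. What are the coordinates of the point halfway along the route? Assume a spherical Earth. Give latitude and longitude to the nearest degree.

Write both endpoints as unit vectors p₁, p₂ with components (cos φ cos λ, cos φ sin λ, sin φ).
The central angle between the endpoints is δ = arccos(p₁·p₂) ≈ 1.961 rad (112.3°).
Interpolate at f = 1/2 with slerp weights a = sin((1−f)δ)/sin δ ≈ 0.898, b = sin(fδ)/sin δ ≈ 0.898.
p = a·p₁ + b·p₂ ≈ (0.956, 0.237, 0.175); φ = arcsin(p_z) ≈ 10.07°, λ = atan2(p_y, p_x) ≈ 13.93°.

≈ 10°N, 14°E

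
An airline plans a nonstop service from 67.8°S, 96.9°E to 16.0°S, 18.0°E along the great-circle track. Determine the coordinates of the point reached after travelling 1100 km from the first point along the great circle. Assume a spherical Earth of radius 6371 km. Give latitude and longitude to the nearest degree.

≈ 65°S, 73°E

Convert each endpoint to a unit vector on the sphere (x = cos φ cos λ, y = cos φ sin λ, z = sin φ).
The central angle between the endpoints is δ = arccos(p₁·p₂) ≈ 1.240 rad (71.0°). The total great-circle distance is δ·R ≈ 1.240 × 6371 ≈ 7898 km, so the target fraction is f = 1100/7898 ≈ 0.139.
Interpolate at f ≈ 0.139 with slerp weights a = sin((1−f)δ)/sin δ ≈ 0.926, b = sin(fδ)/sin δ ≈ 0.182.
p = a·p₁ + b·p₂ ≈ (0.124, 0.401, -0.907); φ = arcsin(p_z) ≈ -65.16°, λ = atan2(p_y, p_x) ≈ 72.82°.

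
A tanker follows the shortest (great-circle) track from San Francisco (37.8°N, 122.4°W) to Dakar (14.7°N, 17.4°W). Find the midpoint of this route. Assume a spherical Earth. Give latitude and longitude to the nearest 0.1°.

≈ 38.8°N, 62.4°W

The haversine formula gives a central angle δ ≈ 1.613 rad (92.4°) between the endpoints.
Interpolate at f = 1/2 with slerp weights a = sin((1−f)δ)/sin δ ≈ 0.723, b = sin(fδ)/sin δ ≈ 0.723.
p = a·p₁ + b·p₂ ≈ (0.361, -0.691, 0.626); φ = arcsin(p_z) ≈ 38.77°, λ = atan2(p_y, p_x) ≈ -62.42°.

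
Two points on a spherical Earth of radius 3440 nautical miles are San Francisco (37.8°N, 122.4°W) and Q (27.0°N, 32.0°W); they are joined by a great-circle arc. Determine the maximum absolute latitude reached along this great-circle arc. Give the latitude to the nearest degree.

≈ 43°N

The great circle lies in the plane with unit normal n̂ = (p₁ × p₂)/|p₁ × p₂|.
Here n̂_z ≈ +0.732; the vertex latitude is φ_max = arccos|n̂_z| ≈ 43.0°.
Check via Clairaut: cos φ_max = |cos φ₁| · sin C = cos(37.8°)·sin(67.9°) ≈ 0.732, again giving ≈ 43.0°.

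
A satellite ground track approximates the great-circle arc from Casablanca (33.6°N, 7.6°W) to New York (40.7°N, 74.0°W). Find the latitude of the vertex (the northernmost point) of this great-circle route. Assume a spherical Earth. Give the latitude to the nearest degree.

The great circle lies in the plane with unit normal n̂ = (p₁ × p₂)/|p₁ × p₂|.
Here n̂_z ≈ -0.733; the vertex latitude is φ_max = arccos|n̂_z| ≈ 42.9°.

≈ 43°N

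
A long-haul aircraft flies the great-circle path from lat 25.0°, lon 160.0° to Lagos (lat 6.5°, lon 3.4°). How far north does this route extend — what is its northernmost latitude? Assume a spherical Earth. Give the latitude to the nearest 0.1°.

The great circle lies in the plane with unit normal n̂ = (p₁ × p₂)/|p₁ × p₂|.
Here n̂_z ≈ -0.570; the vertex latitude is φ_max = arccos|n̂_z| ≈ 55.3°.
Check via Clairaut: cos φ_max = |cos φ₁| · sin C = cos(25.0°)·sin(39.0°) ≈ 0.570, again giving ≈ 55.3°.

≈ 55.3°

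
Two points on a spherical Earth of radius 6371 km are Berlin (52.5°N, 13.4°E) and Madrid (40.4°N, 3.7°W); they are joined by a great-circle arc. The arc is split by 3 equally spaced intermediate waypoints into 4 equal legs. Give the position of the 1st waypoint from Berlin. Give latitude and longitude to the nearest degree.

≈ 50°N, 8°E

From cos δ = sin φ₁ sin φ₂ + cos φ₁ cos φ₂ cos Δλ, the central angle is δ ≈ 0.293 rad (16.8°).
Interpolate at f = 1/4 with slerp weights a = sin((1−f)δ)/sin δ ≈ 0.755, b = sin(fδ)/sin δ ≈ 0.253.
p = a·p₁ + b·p₂ ≈ (0.640, 0.094, 0.763); φ = arcsin(p_z) ≈ 49.73°, λ = atan2(p_y, p_x) ≈ 8.36°.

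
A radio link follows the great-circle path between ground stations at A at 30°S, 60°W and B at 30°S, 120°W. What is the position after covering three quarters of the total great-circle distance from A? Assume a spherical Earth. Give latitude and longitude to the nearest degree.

≈ 33°S, 105°W

Convert each endpoint to a unit vector on the sphere (x = cos φ cos λ, y = cos φ sin λ, z = sin φ).
The central angle between the endpoints is δ = arccos(p₁·p₂) ≈ 0.896 rad (51.3°).
Interpolate at f = 3/4 with slerp weights a = sin((1−f)δ)/sin δ ≈ 0.284, b = sin(fδ)/sin δ ≈ 0.797.
p = a·p₁ + b·p₂ ≈ (-0.222, -0.811, -0.541); φ = arcsin(p_z) ≈ -32.74°, λ = atan2(p_y, p_x) ≈ -105.31°.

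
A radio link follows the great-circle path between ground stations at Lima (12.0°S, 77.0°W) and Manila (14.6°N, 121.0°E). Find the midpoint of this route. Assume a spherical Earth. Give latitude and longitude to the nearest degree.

Write both endpoints as unit vectors p₁, p₂ with components (cos φ cos λ, cos φ sin λ, sin φ).
The central angle between the endpoints is δ = arccos(p₁·p₂) ≈ 2.833 rad (162.3°).
Interpolate at f = 1/2 with slerp weights a = sin((1−f)δ)/sin δ ≈ 3.249, b = sin(fδ)/sin δ ≈ 3.249.
p = a·p₁ + b·p₂ ≈ (-0.905, -0.402, 0.143); φ = arcsin(p_z) ≈ 8.25°, λ = atan2(p_y, p_x) ≈ -156.06°.

≈ 8°N, 156°W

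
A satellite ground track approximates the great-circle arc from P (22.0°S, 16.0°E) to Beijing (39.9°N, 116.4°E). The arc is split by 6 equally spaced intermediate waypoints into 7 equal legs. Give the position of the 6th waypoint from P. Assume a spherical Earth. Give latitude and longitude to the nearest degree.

≈ (35°N, 97°E)

From cos δ = sin φ₁ sin φ₂ + cos φ₁ cos φ₂ cos Δλ, the central angle is δ ≈ 1.948 rad (111.6°).
Interpolate at f = 6/7 with slerp weights a = sin((1−f)δ)/sin δ ≈ 0.296, b = sin(fδ)/sin δ ≈ 1.070.
p = a·p₁ + b·p₂ ≈ (-0.102, 0.811, 0.576); φ = arcsin(p_z) ≈ 35.17°, λ = atan2(p_y, p_x) ≈ 97.15°.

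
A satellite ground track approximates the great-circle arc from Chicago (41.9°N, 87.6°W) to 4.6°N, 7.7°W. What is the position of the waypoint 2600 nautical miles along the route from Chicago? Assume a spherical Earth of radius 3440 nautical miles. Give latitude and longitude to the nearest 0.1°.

From cos δ = sin φ₁ sin φ₂ + cos φ₁ cos φ₂ cos Δλ, the central angle is δ ≈ 1.386 rad (79.4°). The total great-circle distance is δ·R ≈ 1.386 × 3440 ≈ 4768 nmi, so the target fraction is f = 2600/4768 ≈ 0.545.
Interpolate at f ≈ 0.545 with slerp weights a = sin((1−f)δ)/sin δ ≈ 0.600, b = sin(fδ)/sin δ ≈ 0.698.
p = a·p₁ + b·p₂ ≈ (0.708, -0.539, 0.456); φ = arcsin(p_z) ≈ 27.15°, λ = atan2(p_y, p_x) ≈ -37.29°.

≈ 27.2°N, 37.3°W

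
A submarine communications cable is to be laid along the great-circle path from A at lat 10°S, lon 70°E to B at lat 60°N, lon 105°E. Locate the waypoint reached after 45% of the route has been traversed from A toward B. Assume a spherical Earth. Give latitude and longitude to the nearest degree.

Convert each endpoint to a unit vector on the sphere (x = cos φ cos λ, y = cos φ sin λ, z = sin φ).
The central angle between the endpoints is δ = arccos(p₁·p₂) ≈ 1.315 rad (75.3°).
Interpolate at f = 0.45 with slerp weights a = sin((1−f)δ)/sin δ ≈ 0.684, b = sin(fδ)/sin δ ≈ 0.577.
p = a·p₁ + b·p₂ ≈ (0.156, 0.912, 0.381); φ = arcsin(p_z) ≈ 22.37°, λ = atan2(p_y, p_x) ≈ 80.30°.

≈ lat 22°N, lon 80°E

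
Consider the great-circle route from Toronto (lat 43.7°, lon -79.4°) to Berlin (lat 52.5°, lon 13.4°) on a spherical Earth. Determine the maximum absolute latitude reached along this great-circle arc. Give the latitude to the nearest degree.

The great circle lies in the plane with unit normal n̂ = (p₁ × p₂)/|p₁ × p₂|.
Here n̂_z ≈ +0.517; the vertex latitude is φ_max = arccos|n̂_z| ≈ 58.9°.
Check via Clairaut: cos φ_max = |cos φ₁| · sin C = cos(43.7°)·sin(45.7°) ≈ 0.517, again giving ≈ 58.9°.

≈ 59°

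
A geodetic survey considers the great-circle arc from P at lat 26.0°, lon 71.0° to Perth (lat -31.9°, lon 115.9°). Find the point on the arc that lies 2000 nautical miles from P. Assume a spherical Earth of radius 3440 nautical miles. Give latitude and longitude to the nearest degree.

≈ lat -1°, lon 91°

Convert each endpoint to a unit vector on the sphere (x = cos φ cos λ, y = cos φ sin λ, z = sin φ).
The central angle between the endpoints is δ = arccos(p₁·p₂) ≈ 1.257 rad (72.0°). The total great-circle distance is δ·R ≈ 1.257 × 3440 ≈ 4323 nmi, so the target fraction is f = 2000/4323 ≈ 0.463.
Interpolate at f ≈ 0.463 with slerp weights a = sin((1−f)δ)/sin δ ≈ 0.657, b = sin(fδ)/sin δ ≈ 0.577.
p = a·p₁ + b·p₂ ≈ (-0.022, 1.000, -0.017); φ = arcsin(p_z) ≈ -0.97°, λ = atan2(p_y, p_x) ≈ 91.25°.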